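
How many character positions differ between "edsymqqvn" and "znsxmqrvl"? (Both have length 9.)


String 1: 'edsymqqvn'
String 2: 'znsxmqrvl'
Compare each position: pos 0: 'e'!='z', pos 1: 'd'!='n', pos 2: 's'=='s', pos 3: 'y'!='x', pos 4: 'm'=='m', pos 5: 'q'=='q', pos 6: 'q'!='r', pos 7: 'v'=='v', pos 8: 'n'!='l'
Differing positions: 5
Hamming distance: 5


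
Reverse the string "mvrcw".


Input string: 'mvrcw'
Operation: reverse character order
Original order: 'm' -> 'v' -> 'r' -> 'c' -> 'w'
Reversed order: 'w' -> 'c' -> 'r' -> 'v' -> 'm'
Result: wcrvm


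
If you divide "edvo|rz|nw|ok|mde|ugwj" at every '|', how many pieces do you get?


Input string: 'edvo|rz|nw|ok|mde|ugwj'
Delimiter: '|'
Split result: 'edvo', 'rz', 'nw', 'ok', 'mde', 'ugwj'
Number of parts: 6


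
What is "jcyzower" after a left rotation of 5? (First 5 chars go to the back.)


Input: 'jcyzower', shift = 5
Operation: split at index 5 and swap parts
Front part s[0:5] = 'jcyzo'
Back part s[5:] = 'wer'
Rotated = back + front = 'wer' + 'jcyzo'
Result: werjcyzo


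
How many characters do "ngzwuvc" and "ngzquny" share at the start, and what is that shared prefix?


String 1: 'ngzwuvc'
String 2: 'ngzquny'
Compare position by position:
pos 0: 'n' vs 'n' match
pos 1: 'g' vs 'g' match
pos 2: 'z' vs 'z' match
pos 3: 'w' vs 'q' differ -> stop
Longest common prefix: "ngz" (length 3)


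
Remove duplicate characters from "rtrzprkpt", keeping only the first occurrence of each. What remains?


Input: 'rtrzprkpt'
Operation: keep first occurrence of each character
Scan: s[0]='r' new -> keep; s[1]='t' new -> keep; s[2]='r' seen -> skip; s[3]='z' new -> keep; s[4]='p' new -> keep; s[5]='r' seen -> skip; s[6]='k' new -> keep; s[7]='p' seen -> skip; s[8]='t' seen -> skip
Result: rtzpk


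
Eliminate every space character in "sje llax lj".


Input string: 'sje llax lj'
Operation: remove all spaces
Words: 'sje', 'llax', 'lj'
Join without spaces: sjellaxlj


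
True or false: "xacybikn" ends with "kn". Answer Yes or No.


Input string: 'xacybikn'
Suffix to check: 'kn'
Last 2 characters of input: 'kn'
Match: True
Result: Yes


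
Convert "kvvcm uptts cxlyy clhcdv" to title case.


Input string: 'kvvcm uptts cxlyy clhcdv'
Operation: capitalize first letter of each word
Word transformations: 'kvvcm'->'Kvvcm', 'uptts'->'Uptts', 'cxlyy'->'Cxlyy', 'clhcdv'->'Clhcdv'
Result: Kvvcm Uptts Cxlyy Clhcdv


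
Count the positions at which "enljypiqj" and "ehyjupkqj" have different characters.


String 1: 'enljypiqj'
String 2: 'ehyjupkqj'
Compare each position: pos 0: 'e'=='e', pos 1: 'n'!='h', pos 2: 'l'!='y', pos 3: 'j'=='j', pos 4: 'y'!='u', pos 5: 'p'=='p', pos 6: 'i'!='k', pos 7: 'q'=='q', pos 8: 'j'=='j'
Differing positions: 4
Hamming distance: 4


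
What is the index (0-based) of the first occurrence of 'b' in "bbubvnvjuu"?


Input string: 'bbubvnvjuu'
Target: 'b'
Scanning left to right: s[0]='b'
First match at index: 0


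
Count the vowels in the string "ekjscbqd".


Input string: 'ekjscbqd'
Operation: count vowels (a, e, i, o, u)
Scan: s[0]='e' (vowel), s[1]='k', s[2]='j', s[3]='s', s[4]='c', s[5]='b', s[6]='q', s[7]='d'
Vowels found: 1
Result: 1


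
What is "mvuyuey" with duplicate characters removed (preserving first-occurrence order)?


Input: 'mvuyuey'
Operation: keep first occurrence of each character
Scan: s[0]='m' new -> keep; s[1]='v' new -> keep; s[2]='u' new -> keep; s[3]='y' new -> keep; s[4]='u' seen -> skip; s[5]='e' new -> keep; s[6]='y' seen -> skip
Result: mvuye


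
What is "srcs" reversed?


Input string: 'srcs'
Operation: reverse character order
Original order: 's' -> 'r' -> 'c' -> 's'
Reversed order: 's' -> 'c' -> 'r' -> 's'
Result: scrs


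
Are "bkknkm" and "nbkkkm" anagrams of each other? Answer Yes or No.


String 1: 'bkknkm' -> sorted: 'bkkkmn'
String 2: 'nbkkkm' -> sorted: 'bkkkmn'
Compare sorted forms: 'bkkkmn' == 'bkkkmn'
Anagram: Yes


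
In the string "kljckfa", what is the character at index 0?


Input string: 'kljckfa'
Operation: get character at index 0
Index mapping: s[0]='k'
Result: 'k'


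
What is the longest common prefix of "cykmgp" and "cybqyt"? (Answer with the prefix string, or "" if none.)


String 1: 'cykmgp'
String 2: 'cybqyt'
Compare position by position:
pos 0: 'c' vs 'c' match
pos 1: 'y' vs 'y' match
pos 2: 'k' vs 'b' differ -> stop
Longest common prefix: "cy" (length 2)


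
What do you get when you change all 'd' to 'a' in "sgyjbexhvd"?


Input string: 'sgyjbexhvd'
Operation: replace 'd' with 'a'
Positions of 'd': 9
After replacement: sgyjbexhva


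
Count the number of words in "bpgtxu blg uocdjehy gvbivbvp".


Input string: 'bpgtxu blg uocdjehy gvbivbvp'
Operation: split by spaces
Words found: 'bpgtxu', 'blg', 'uocdjehy', 'gvbivbvp'
Word count: 4


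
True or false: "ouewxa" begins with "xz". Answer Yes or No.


Input string: 'ouewxa'
Prefix to check: 'xz'
First 2 characters of input: 'ou'
Match: False
Result: No


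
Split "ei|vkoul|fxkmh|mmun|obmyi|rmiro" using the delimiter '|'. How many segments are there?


Input string: 'ei|vkoul|fxkmh|mmun|obmyi|rmiro'
Delimiter: '|'
Split result: 'ei', 'vkoul', 'fxkmh', 'mmun', 'obmyi', 'rmiro'
Number of parts: 6


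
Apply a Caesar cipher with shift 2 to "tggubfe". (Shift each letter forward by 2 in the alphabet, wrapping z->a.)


Input: 'tggubfe', shift = 2
Operation: for each letter, (position + 2) mod 26
Mapping: 't'(19+2=21)->'v', 'g'(6+2=8)->'i', 'g'(6+2=8)->'i', 'u'(20+2=22)->'w', 'b'(1+2=3)->'d', 'f'(5+2=7)->'h', 'e'(4+2=6)->'g'
Result: viiwdhg


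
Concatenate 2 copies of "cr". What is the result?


Input string: 'cr'
Operation: repeat 2 times
Concatenation: 'cr' + 'cr'
Result: crcr


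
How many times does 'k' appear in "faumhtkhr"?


Input string: 'faumhtkhr'
Target character: 'k'
Scan each position: s[6]='k'
Matches found at indices: 6
Total: 1


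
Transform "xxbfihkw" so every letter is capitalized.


Input string: 'xxbfihkw'
Operation: convert each letter to uppercase
Mapping: 'x'->'X', 'x'->'X', 'b'->'B', 'f'->'F', 'i'->'I', 'h'->'H', 'k'->'K', 'w'->'W'
Result: XXBFIHKW


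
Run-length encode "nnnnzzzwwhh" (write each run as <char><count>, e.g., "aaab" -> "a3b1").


Input: 'nnnnzzzwwhh'
Operation: identify consecutive runs
Runs: 'nnnn' -> n4, 'zzz' -> z3, 'ww' -> w2, 'hh' -> h2
Encoded: n4z3w2h2


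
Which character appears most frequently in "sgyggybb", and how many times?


Input: 'sgyggybb'
Operation: tally each character
Counts: 'b':2, 'g':3, 's':1, 'y':2
Maximum: 'g' appears 3 times


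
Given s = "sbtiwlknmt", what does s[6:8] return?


Input string: 'sbtiwlknmt'
Operation: slice [6:8]
Extract characters: s[6]='k', s[7]='n'
Result: kn


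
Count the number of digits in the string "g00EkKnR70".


Input string: 'g00EkKnR70'
Operation: count digit characters (0-9)
Scan: 'g', '0'(digit), '0'(digit), 'E', 'k', 'K', 'n', 'R', '7'(digit), '0'(digit)
Digits found: 4
Result: 4


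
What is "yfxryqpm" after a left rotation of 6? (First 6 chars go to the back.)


Input: 'yfxryqpm', shift = 6
Operation: split at index 6 and swap parts
Front part s[0:6] = 'yfxryq'
Back part s[6:] = 'pm'
Rotated = back + front = 'pm' + 'yfxryq'
Result: pmyfxryq


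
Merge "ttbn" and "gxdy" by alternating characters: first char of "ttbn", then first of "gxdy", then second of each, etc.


String 1: 'ttbn'
String 2: 'gxdy'
Operation: alternate characters
Pairs: 't'+'g', 't'+'x', 'b'+'d', 'n'+'y'
Result: tgtxbdny


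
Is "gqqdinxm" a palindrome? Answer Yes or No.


Input string: 'gqqdinxm'
Reversed: 'mxnidqqg'
Compare pairs: s[0]='g' vs s[7]='m' (mismatch), s[1]='q' vs s[6]='x' (mismatch), s[2]='q' vs s[5]='n' (mismatch), s[3]='d' vs s[4]='i' (mismatch)
Palindrome: No


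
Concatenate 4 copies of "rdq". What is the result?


Input string: 'rdq'
Operation: repeat 4 times
Concatenation: 'rdq' + 'rdq' + 'rdq' + 'rdq'
Result: rdqrdqrdqrdq


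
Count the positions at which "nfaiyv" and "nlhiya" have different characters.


String 1: 'nfaiyv'
String 2: 'nlhiya'
Compare each position: pos 0: 'n'=='n', pos 1: 'f'!='l', pos 2: 'a'!='h', pos 3: 'i'=='i', pos 4: 'y'=='y', pos 5: 'v'!='a'
Differing positions: 3
Hamming distance: 3


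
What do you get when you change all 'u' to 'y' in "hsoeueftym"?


Input string: 'hsoeueftym'
Operation: replace 'u' with 'y'
Positions of 'u': 4
After replacement: hsoeyeftym


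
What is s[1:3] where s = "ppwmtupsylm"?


Input string: 'ppwmtupsylm'
Operation: slice [1:3]
Extract characters: s[1]='p', s[2]='w'
Result: pw


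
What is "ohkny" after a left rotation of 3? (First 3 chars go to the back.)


Input: 'ohkny', shift = 3
Operation: split at index 3 and swap parts
Front part s[0:3] = 'ohk'
Back part s[3:] = 'ny'
Rotated = back + front = 'ny' + 'ohk'
Result: nyohk


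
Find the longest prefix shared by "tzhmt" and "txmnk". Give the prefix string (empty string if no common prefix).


String 1: 'tzhmt'
String 2: 'txmnk'
Compare position by position:
pos 0: 't' vs 't' match
pos 1: 'z' vs 'x' differ -> stop
Longest common prefix: "t" (length 1)


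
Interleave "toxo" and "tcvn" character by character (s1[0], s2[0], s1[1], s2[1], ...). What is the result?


String 1: 'toxo'
String 2: 'tcvn'
Operation: alternate characters
Pairs: 't'+'t', 'o'+'c', 'x'+'v', 'o'+'n'
Result: ttocxvon


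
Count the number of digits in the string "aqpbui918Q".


Input string: 'aqpbui918Q'
Operation: count digit characters (0-9)
Scan: 'a', 'q', 'p', 'b', 'u', 'i', '9'(digit), '1'(digit), '8'(digit), 'Q'
Digits found: 3
Result: 3


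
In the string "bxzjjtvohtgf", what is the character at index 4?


Input string: 'bxzjjtvohtgf'
Operation: get character at index 4
Index mapping: s[0]='b', s[1]='x', s[2]='z', s[3]='j', s[4]='j'
Result: 'j'


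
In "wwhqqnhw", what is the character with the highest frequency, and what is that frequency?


Input: 'wwhqqnhw'
Operation: tally each character
Counts: 'h':2, 'n':1, 'q':2, 'w':3
Maximum: 'w' appears 3 times


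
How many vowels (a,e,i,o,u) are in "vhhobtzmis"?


Input string: 'vhhobtzmis'
Operation: count vowels (a, e, i, o, u)
Scan: s[0]='v', s[1]='h', s[2]='h', s[3]='o' (vowel), s[4]='b', s[5]='t', s[6]='z', s[7]='m', s[8]='i' (vowel), s[9]='s'
Vowels found: 2
Result: 2


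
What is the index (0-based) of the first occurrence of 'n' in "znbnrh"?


Input string: 'znbnrh'
Target: 'n'
Scanning left to right: s[0]='z', s[1]='n'
First match at index: 1


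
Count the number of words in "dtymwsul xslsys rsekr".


Input string: 'dtymwsul xslsys rsekr'
Operation: split by spaces
Words found: 'dtymwsul', 'xslsys', 'rsekr'
Word count: 3


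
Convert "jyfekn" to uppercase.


Input string: 'jyfekn'
Operation: convert each letter to uppercase
Mapping: 'j'->'J', 'y'->'Y', 'f'->'F', 'e'->'E', 'k'->'K', 'n'->'N'
Result: JYFEKN


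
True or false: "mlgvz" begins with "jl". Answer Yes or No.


Input string: 'mlgvz'
Prefix to check: 'jl'
First 2 characters of input: 'ml'
Match: False
Result: No


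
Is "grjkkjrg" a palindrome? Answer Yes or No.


Input string: 'grjkkjrg'
Reversed: 'grjkkjrg'
Compare pairs: s[0]='g' vs s[7]='g' (match), s[1]='r' vs s[6]='r' (match), s[2]='j' vs s[5]='j' (match), s[3]='k' vs s[4]='k' (match)
Palindrome: Yes


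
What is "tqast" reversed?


Input string: 'tqast'
Operation: reverse character order
Original order: 't' -> 'q' -> 'a' -> 's' -> 't'
Reversed order: 't' -> 's' -> 'a' -> 'q' -> 't'
Result: tsaqt


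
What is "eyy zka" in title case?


Input string: 'eyy zka'
Operation: capitalize first letter of each word
Word transformations: 'eyy'->'Eyy', 'zka'->'Zka'
Result: Eyy Zka


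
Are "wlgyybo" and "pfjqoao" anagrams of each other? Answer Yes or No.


String 1: 'wlgyybo' -> sorted: 'bglowyy'
String 2: 'pfjqoao' -> sorted: 'afjoopq'
Compare sorted forms: 'bglowyy' != 'afjoopq'
Anagram: No


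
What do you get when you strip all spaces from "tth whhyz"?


Input string: 'tth whhyz'
Operation: remove all spaces
Words: 'tth', 'whhyz'
Join without spaces: tthwhhyz


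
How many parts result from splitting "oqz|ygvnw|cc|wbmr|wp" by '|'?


Input string: 'oqz|ygvnw|cc|wbmr|wp'
Delimiter: '|'
Split result: 'oqz', 'ygvnw', 'cc', 'wbmr', 'wp'
Number of parts: 5


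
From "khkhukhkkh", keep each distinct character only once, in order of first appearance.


Input: 'khkhukhkkh'
Operation: keep first occurrence of each character
Scan: s[0]='k' new -> keep; s[1]='h' new -> keep; s[2]='k' seen -> skip; s[3]='h' seen -> skip; s[4]='u' new -> keep; s[5]='k' seen -> skip; s[6]='h' seen -> skip; s[7]='k' seen -> skip; s[8]='k' seen -> skip; s[9]='h' seen -> skip
Result: khu


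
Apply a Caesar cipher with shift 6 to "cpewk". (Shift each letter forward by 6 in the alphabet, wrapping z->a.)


Input: 'cpewk', shift = 6
Operation: for each letter, (position + 6) mod 26
Mapping: 'c'(2+6=8)->'i', 'p'(15+6=21)->'v', 'e'(4+6=10)->'k', 'w'(22+6=28, 28 mod 26=2)->'c', 'k'(10+6=16)->'q'
Result: ivkcq


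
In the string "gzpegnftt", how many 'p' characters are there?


Input string: 'gzpegnftt'
Target character: 'p'
Scan each position: s[2]='p'
Matches found at indices: 2
Total: 1


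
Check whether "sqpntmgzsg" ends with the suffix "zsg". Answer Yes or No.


Input string: 'sqpntmgzsg'
Suffix to check: 'zsg'
Last 3 characters of input: 'zsg'
Match: True
Result: Yes


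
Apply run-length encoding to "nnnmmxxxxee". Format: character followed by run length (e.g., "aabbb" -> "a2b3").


Input: 'nnnmmxxxxee'
Operation: identify consecutive runs
Runs: 'nnn' -> n3, 'mm' -> m2, 'xxxx' -> x4, 'ee' -> e2
Encoded: n3m2x4e2


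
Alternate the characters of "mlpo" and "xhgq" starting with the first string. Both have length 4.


String 1: 'mlpo'
String 2: 'xhgq'
Operation: alternate characters
Pairs: 'm'+'x', 'l'+'h', 'p'+'g', 'o'+'q'
Result: mxlhpgoq


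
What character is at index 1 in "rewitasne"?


Input string: 'rewitasne'
Operation: get character at index 1
Index mapping: s[0]='r', s[1]='e'
Result: 'e'


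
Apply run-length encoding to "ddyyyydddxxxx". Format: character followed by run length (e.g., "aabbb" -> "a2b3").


Input: 'ddyyyydddxxxx'
Operation: identify consecutive runs
Runs: 'dd' -> d2, 'yyyy' -> y4, 'ddd' -> d3, 'xxxx' -> x4
Encoded: d2y4d3x4


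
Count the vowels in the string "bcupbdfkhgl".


Input string: 'bcupbdfkhgl'
Operation: count vowels (a, e, i, o, u)
Scan: s[0]='b', s[1]='c', s[2]='u' (vowel), s[3]='p', s[4]='b', s[5]='d', s[6]='f', s[7]='k', s[8]='h', s[9]='g', s[10]='l'
Vowels found: 1
Result: 1


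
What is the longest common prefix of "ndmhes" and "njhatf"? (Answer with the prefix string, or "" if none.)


String 1: 'ndmhes'
String 2: 'njhatf'
Compare position by position:
pos 0: 'n' vs 'n' match
pos 1: 'd' vs 'j' differ -> stop
Longest common prefix: "n" (length 1)


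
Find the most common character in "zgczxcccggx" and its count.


Input: 'zgczxcccggx'
Operation: tally each character
Counts: 'c':4, 'g':3, 'x':2, 'z':2
Maximum: 'c' appears 4 times


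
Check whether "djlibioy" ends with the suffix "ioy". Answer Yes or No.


Input string: 'djlibioy'
Suffix to check: 'ioy'
Last 3 characters of input: 'ioy'
Match: True
Result: Yes


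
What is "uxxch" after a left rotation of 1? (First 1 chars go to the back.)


Input: 'uxxch', shift = 1
Operation: split at index 1 and swap parts
Front part s[0:1] = 'u'
Back part s[1:] = 'xxch'
Rotated = back + front = 'xxch' + 'u'
Result: xxchu


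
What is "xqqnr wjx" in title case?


Input string: 'xqqnr wjx'
Operation: capitalize first letter of each word
Word transformations: 'xqqnr'->'Xqqnr', 'wjx'->'Wjx'
Result: Xqqnr Wjx


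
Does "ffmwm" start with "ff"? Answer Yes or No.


Input string: 'ffmwm'
Prefix to check: 'ff'
First 2 characters of input: 'ff'
Match: True
Result: Yes


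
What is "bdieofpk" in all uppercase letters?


Input string: 'bdieofpk'
Operation: convert each letter to uppercase
Mapping: 'b'->'B', 'd'->'D', 'i'->'I', 'e'->'E', 'o'->'O', 'f'->'F', 'p'->'P', 'k'->'K'
Result: BDIEOFPK


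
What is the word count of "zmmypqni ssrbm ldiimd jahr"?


Input string: 'zmmypqni ssrbm ldiimd jahr'
Operation: split by spaces
Words found: 'zmmypqni', 'ssrbm', 'ldiimd', 'jahr'
Word count: 4


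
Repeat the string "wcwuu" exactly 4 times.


Input string: 'wcwuu'
Operation: repeat 4 times
Concatenation: 'wcwuu' + 'wcwuu' + 'wcwuu' + 'wcwuu'
Result: wcwuuwcwuuwcwuuwcwuu


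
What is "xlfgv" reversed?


Input string: 'xlfgv'
Operation: reverse character order
Original order: 'x' -> 'l' -> 'f' -> 'g' -> 'v'
Reversed order: 'v' -> 'g' -> 'f' -> 'l' -> 'x'
Result: vgflx


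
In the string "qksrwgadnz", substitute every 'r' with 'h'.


Input string: 'qksrwgadnz'
Operation: replace 'r' with 'h'
Positions of 'r': 3
After replacement: qkshwgadnz


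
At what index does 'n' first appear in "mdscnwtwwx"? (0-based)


Input string: 'mdscnwtwwx'
Target: 'n'
Scanning left to right: s[0]='m', s[1]='d', s[2]='s', s[3]='c', s[4]='n'
First match at index: 4


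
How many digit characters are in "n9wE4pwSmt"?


Input string: 'n9wE4pwSmt'
Operation: count digit characters (0-9)
Scan: 'n', '9'(digit), 'w', 'E', '4'(digit), 'p', 'w', 'S', 'm', 't'
Digits found: 2
Result: 2


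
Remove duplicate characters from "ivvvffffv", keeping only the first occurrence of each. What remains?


Input: 'ivvvffffv'
Operation: keep first occurrence of each character
Scan: s[0]='i' new -> keep; s[1]='v' new -> keep; s[2]='v' seen -> skip; s[3]='v' seen -> skip; s[4]='f' new -> keep; s[5]='f' seen -> skip; s[6]='f' seen -> skip; s[7]='f' seen -> skip; s[8]='v' seen -> skip
Result: ivf


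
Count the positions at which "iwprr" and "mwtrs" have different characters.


String 1: 'iwprr'
String 2: 'mwtrs'
Compare each position: pos 0: 'i'!='m', pos 1: 'w'=='w', pos 2: 'p'!='t', pos 3: 'r'=='r', pos 4: 'r'!='s'
Differing positions: 3
Hamming distance: 3


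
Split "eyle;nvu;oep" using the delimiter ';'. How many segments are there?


Input string: 'eyle;nvu;oep'
Delimiter: ';'
Split result: 'eyle', 'nvu', 'oep'
Number of parts: 3


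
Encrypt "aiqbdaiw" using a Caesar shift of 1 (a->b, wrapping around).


Input: 'aiqbdaiw', shift = 1
Operation: for each letter, (position + 1) mod 26
Mapping: 'a'(0+1=1)->'b', 'i'(8+1=9)->'j', 'q'(16+1=17)->'r', 'b'(1+1=2)->'c', 'd'(3+1=4)->'e', 'a'(0+1=1)->'b', 'i'(8+1=9)->'j', 'w'(22+1=23)->'x'
Result: bjrcebjx


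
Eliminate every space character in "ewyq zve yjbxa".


Input string: 'ewyq zve yjbxa'
Operation: remove all spaces
Words: 'ewyq', 'zve', 'yjbxa'
Join without spaces: ewyqzveyjbxa


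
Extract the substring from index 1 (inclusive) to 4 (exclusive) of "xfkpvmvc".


Input string: 'xfkpvmvc'
Operation: slice [1:4]
Extract characters: s[1]='f', s[2]='k', s[3]='p'
Result: fkp


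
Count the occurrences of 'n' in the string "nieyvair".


Input string: 'nieyvair'
Target character: 'n'
Scan each position: s[0]='n'
Matches found at indices: 0
Total: 1


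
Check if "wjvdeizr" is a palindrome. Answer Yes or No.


Input string: 'wjvdeizr'
Reversed: 'rziedvjw'
Compare pairs: s[0]='w' vs s[7]='r' (mismatch), s[1]='j' vs s[6]='z' (mismatch), s[2]='v' vs s[5]='i' (mismatch), s[3]='d' vs s[4]='e' (mismatch)
Palindrome: No


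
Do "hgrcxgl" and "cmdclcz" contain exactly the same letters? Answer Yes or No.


String 1: 'hgrcxgl' -> sorted: 'cgghlrx'
String 2: 'cmdclcz' -> sorted: 'cccdlmz'
Compare sorted forms: 'cgghlrx' != 'cccdlmz'
Anagram: No


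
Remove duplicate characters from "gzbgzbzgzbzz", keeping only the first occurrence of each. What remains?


Input: 'gzbgzbzgzbzz'
Operation: keep first occurrence of each character
Scan: s[0]='g' new -> keep; s[1]='z' new -> keep; s[2]='b' new -> keep; s[3]='g' seen -> skip; s[4]='z' seen -> skip; s[5]='b' seen -> skip; s[6]='z' seen -> skip; s[7]='g' seen -> skip; s[8]='z' seen -> skip; s[9]='b' seen -> skip; s[10]='z' seen -> skip; s[11]='z' seen -> skip
Result: gzb


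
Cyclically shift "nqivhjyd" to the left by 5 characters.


Input: 'nqivhjyd', shift = 5
Operation: split at index 5 and swap parts
Front part s[0:5] = 'nqivh'
Back part s[5:] = 'jyd'
Rotated = back + front = 'jyd' + 'nqivh'
Result: jydnqivh


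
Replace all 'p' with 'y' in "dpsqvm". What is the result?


Input string: 'dpsqvm'
Operation: replace 'p' with 'y'
Positions of 'p': 1
After replacement: dysqvm


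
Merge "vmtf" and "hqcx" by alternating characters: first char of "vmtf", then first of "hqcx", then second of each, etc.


String 1: 'vmtf'
String 2: 'hqcx'
Operation: alternate characters
Pairs: 'v'+'h', 'm'+'q', 't'+'c', 'f'+'x'
Result: vhmqtcfx


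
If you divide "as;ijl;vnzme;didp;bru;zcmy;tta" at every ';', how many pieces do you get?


Input string: 'as;ijl;vnzme;didp;bru;zcmy;tta'
Delimiter: ';'
Split result: 'as', 'ijl', 'vnzme', 'didp', 'bru', 'zcmy', 'tta'
Number of parts: 7


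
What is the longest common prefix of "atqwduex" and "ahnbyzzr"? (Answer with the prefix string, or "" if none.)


String 1: 'atqwduex'
String 2: 'ahnbyzzr'
Compare position by position:
pos 0: 'a' vs 'a' match
pos 1: 't' vs 'h' differ -> stop
Longest common prefix: "a" (length 1)


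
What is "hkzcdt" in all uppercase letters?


Input string: 'hkzcdt'
Operation: convert each letter to uppercase
Mapping: 'h'->'H', 'k'->'K', 'z'->'Z', 'c'->'C', 'd'->'D', 't'->'T'
Result: HKZCDT


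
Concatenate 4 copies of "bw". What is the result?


Input string: 'bw'
Operation: repeat 4 times
Concatenation: 'bw' + 'bw' + 'bw' + 'bw'
Result: bwbwbwbw


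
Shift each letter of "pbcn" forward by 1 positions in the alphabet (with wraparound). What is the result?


Input: 'pbcn', shift = 1
Operation: for each letter, (position + 1) mod 26
Mapping: 'p'(15+1=16)->'q', 'b'(1+1=2)->'c', 'c'(2+1=3)->'d', 'n'(13+1=14)->'o'
Result: qcdo


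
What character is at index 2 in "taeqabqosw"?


Input string: 'taeqabqosw'
Operation: get character at index 2
Index mapping: s[0]='t', s[1]='a', s[2]='e'
Result: 'e'


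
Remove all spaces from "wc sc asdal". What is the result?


Input string: 'wc sc asdal'
Operation: remove all spaces
Words: 'wc', 'sc', 'asdal'
Join without spaces: wcscasdal


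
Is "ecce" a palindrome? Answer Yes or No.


Input string: 'ecce'
Reversed: 'ecce'
Compare pairs: s[0]='e' vs s[3]='e' (match), s[1]='c' vs s[2]='c' (match)
Palindrome: Yes


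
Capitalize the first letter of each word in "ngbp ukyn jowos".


Input string: 'ngbp ukyn jowos'
Operation: capitalize first letter of each word
Word transformations: 'ngbp'->'Ngbp', 'ukyn'->'Ukyn', 'jowos'->'Jowos'
Result: Ngbp Ukyn Jowos


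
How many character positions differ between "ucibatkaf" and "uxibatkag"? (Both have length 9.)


String 1: 'ucibatkaf'
String 2: 'uxibatkag'
Compare each position: pos 0: 'u'=='u', pos 1: 'c'!='x', pos 2: 'i'=='i', pos 3: 'b'=='b', pos 4: 'a'=='a', pos 5: 't'=='t', pos 6: 'k'=='k', pos 7: 'a'=='a', pos 8: 'f'!='g'
Differing positions: 2
Hamming distance: 2


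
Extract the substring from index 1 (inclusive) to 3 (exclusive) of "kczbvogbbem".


Input string: 'kczbvogbbem'
Operation: slice [1:3]
Extract characters: s[1]='c', s[2]='z'
Result: cz


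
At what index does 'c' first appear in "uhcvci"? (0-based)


Input string: 'uhcvci'
Target: 'c'
Scanning left to right: s[0]='u', s[1]='h', s[2]='c'
First match at index: 2


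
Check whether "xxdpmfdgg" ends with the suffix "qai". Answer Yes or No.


Input string: 'xxdpmfdgg'
Suffix to check: 'qai'
Last 3 characters of input: 'dgg'
Match: False
Result: No


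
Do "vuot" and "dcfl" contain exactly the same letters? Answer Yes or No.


String 1: 'vuot' -> sorted: 'otuv'
String 2: 'dcfl' -> sorted: 'cdfl'
Compare sorted forms: 'otuv' != 'cdfl'
Anagram: No


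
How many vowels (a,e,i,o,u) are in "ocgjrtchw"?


Input string: 'ocgjrtchw'
Operation: count vowels (a, e, i, o, u)
Scan: s[0]='o' (vowel), s[1]='c', s[2]='g', s[3]='j', s[4]='r', s[5]='t', s[6]='c', s[7]='h', s[8]='w'
Vowels found: 1
Result: 1


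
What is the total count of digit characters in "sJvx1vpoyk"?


Input string: 'sJvx1vpoyk'
Operation: count digit characters (0-9)
Scan: 's', 'J', 'v', 'x', '1'(digit), 'v', 'p', 'o', 'y', 'k'
Digits found: 1
Result: 1


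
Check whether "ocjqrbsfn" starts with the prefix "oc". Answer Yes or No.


Input string: 'ocjqrbsfn'
Prefix to check: 'oc'
First 2 characters of input: 'oc'
Match: True
Result: Yes


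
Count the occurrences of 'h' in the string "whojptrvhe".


Input string: 'whojptrvhe'
Target character: 'h'
Scan each position: s[1]='h', s[8]='h'
Matches found at indices: 1, 8
Total: 2


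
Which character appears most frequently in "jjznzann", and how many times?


Input: 'jjznzann'
Operation: tally each character
Counts: 'a':1, 'j':2, 'n':3, 'z':2
Maximum: 'n' appears 3 times


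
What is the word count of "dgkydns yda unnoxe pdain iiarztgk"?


Input string: 'dgkydns yda unnoxe pdain iiarztgk'
Operation: split by spaces
Words found: 'dgkydns', 'yda', 'unnoxe', 'pdain', 'iiarztgk'
Word count: 5


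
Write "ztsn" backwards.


Input string: 'ztsn'
Operation: reverse character order
Original order: 'z' -> 't' -> 's' -> 'n'
Reversed order: 'n' -> 's' -> 't' -> 'z'
Result: nstz


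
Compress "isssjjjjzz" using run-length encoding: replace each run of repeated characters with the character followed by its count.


Input: 'isssjjjjzz'
Operation: identify consecutive runs
Runs: 'i' -> i1, 'sss' -> s3, 'jjjj' -> j4, 'zz' -> z2
Encoded: i1s3j4z2


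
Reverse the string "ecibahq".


Input string: 'ecibahq'
Operation: reverse character order
Original order: 'e' -> 'c' -> 'i' -> 'b' -> 'a' -> 'h' -> 'q'
Reversed order: 'q' -> 'h' -> 'a' -> 'b' -> 'i' -> 'c' -> 'e'
Result: qhabice


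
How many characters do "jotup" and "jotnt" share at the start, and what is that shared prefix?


String 1: 'jotup'
String 2: 'jotnt'
Compare position by position:
pos 0: 'j' vs 'j' match
pos 1: 'o' vs 'o' match
pos 2: 't' vs 't' match
pos 3: 'u' vs 'n' differ -> stop
Longest common prefix: "jot" (length 3)


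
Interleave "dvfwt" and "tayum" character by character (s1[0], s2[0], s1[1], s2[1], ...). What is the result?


String 1: 'dvfwt'
String 2: 'tayum'
Operation: alternate characters
Pairs: 'd'+'t', 'v'+'a', 'f'+'y', 'w'+'u', 't'+'m'
Result: dtvafywutm


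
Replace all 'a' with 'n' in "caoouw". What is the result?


Input string: 'caoouw'
Operation: replace 'a' with 'n'
Positions of 'a': 1
After replacement: cnoouw


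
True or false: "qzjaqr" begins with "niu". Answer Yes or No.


Input string: 'qzjaqr'
Prefix to check: 'niu'
First 3 characters of input: 'qzj'
Match: False
Result: No


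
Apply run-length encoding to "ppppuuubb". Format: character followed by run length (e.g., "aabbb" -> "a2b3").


Input: 'ppppuuubb'
Operation: identify consecutive runs
Runs: 'pppp' -> p4, 'uuu' -> u3, 'bb' -> b2
Encoded: p4u3b2


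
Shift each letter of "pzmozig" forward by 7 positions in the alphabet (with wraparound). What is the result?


Input: 'pzmozig', shift = 7
Operation: for each letter, (position + 7) mod 26
Mapping: 'p'(15+7=22)->'w', 'z'(25+7=32, 32 mod 26=6)->'g', 'm'(12+7=19)->'t', 'o'(14+7=21)->'v', 'z'(25+7=32, 32 mod 26=6)->'g', 'i'(8+7=15)->'p', 'g'(6+7=13)->'n'
Result: wgtvgpn


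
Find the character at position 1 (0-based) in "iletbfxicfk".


Input string: 'iletbfxicfk'
Operation: get character at index 1
Index mapping: s[0]='i', s[1]='l'
Result: 'l'


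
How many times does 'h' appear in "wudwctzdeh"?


Input string: 'wudwctzdeh'
Target character: 'h'
Scan each position: s[9]='h'
Matches found at indices: 9
Total: 1


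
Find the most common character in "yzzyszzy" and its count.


Input: 'yzzyszzy'
Operation: tally each character
Counts: 's':1, 'y':3, 'z':4
Maximum: 'z' appears 4 times


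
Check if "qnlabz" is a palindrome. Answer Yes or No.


Input string: 'qnlabz'
Reversed: 'zbalnq'
Compare pairs: s[0]='q' vs s[5]='z' (mismatch), s[1]='n' vs s[4]='b' (mismatch), s[2]='l' vs s[3]='a' (mismatch)
Palindrome: No


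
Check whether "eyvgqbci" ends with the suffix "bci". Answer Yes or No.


Input string: 'eyvgqbci'
Suffix to check: 'bci'
Last 3 characters of input: 'bci'
Match: True
Result: Yes


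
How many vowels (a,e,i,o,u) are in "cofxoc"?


Input string: 'cofxoc'
Operation: count vowels (a, e, i, o, u)
Scan: s[0]='c', s[1]='o' (vowel), s[2]='f', s[3]='x', s[4]='o' (vowel), s[5]='c'
Vowels found: 2
Result: 2


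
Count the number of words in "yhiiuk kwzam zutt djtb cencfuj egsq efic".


Input string: 'yhiiuk kwzam zutt djtb cencfuj egsq efic'
Operation: split by spaces
Words found: 'yhiiuk', 'kwzam', 'zutt', 'djtb', 'cencfuj', 'egsq', 'efic'
Word count: 7


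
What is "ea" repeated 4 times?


Input string: 'ea'
Operation: repeat 4 times
Concatenation: 'ea' + 'ea' + 'ea' + 'ea'
Result: eaeaeaea


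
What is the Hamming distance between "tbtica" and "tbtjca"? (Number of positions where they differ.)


String 1: 'tbtica'
String 2: 'tbtjca'
Compare each position: pos 0: 't'=='t', pos 1: 'b'=='b', pos 2: 't'=='t', pos 3: 'i'!='j', pos 4: 'c'=='c', pos 5: 'a'=='a'
Differing positions: 1
Hamming distance: 1


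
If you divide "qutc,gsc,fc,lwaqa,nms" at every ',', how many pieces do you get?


Input string: 'qutc,gsc,fc,lwaqa,nms'
Delimiter: ','
Split result: 'qutc', 'gsc', 'fc', 'lwaqa', 'nms'
Number of parts: 5


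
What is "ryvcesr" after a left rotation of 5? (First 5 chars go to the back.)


Input: 'ryvcesr', shift = 5
Operation: split at index 5 and swap parts
Front part s[0:5] = 'ryvce'
Back part s[5:] = 'sr'
Rotated = back + front = 'sr' + 'ryvce'
Result: srryvce


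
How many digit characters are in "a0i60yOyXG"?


Input string: 'a0i60yOyXG'
Operation: count digit characters (0-9)
Scan: 'a', '0'(digit), 'i', '6'(digit), '0'(digit), 'y', 'O', 'y', 'X', 'G'
Digits found: 3
Result: 3


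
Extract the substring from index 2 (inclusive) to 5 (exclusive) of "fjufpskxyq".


Input string: 'fjufpskxyq'
Operation: slice [2:5]
Extract characters: s[2]='u', s[3]='f', s[4]='p'
Result: ufp


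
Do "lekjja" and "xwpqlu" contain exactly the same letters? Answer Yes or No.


String 1: 'lekjja' -> sorted: 'aejjkl'
String 2: 'xwpqlu' -> sorted: 'lpquwx'
Compare sorted forms: 'aejjkl' != 'lpquwx'
Anagram: No


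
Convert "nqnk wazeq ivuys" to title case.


Input string: 'nqnk wazeq ivuys'
Operation: capitalize first letter of each word
Word transformations: 'nqnk'->'Nqnk', 'wazeq'->'Wazeq', 'ivuys'->'Ivuys'
Result: Nqnk Wazeq Ivuys


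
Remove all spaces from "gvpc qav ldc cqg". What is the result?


Input string: 'gvpc qav ldc cqg'
Operation: remove all spaces
Words: 'gvpc', 'qav', 'ldc', 'cqg'
Join without spaces: gvpcqavldccqg


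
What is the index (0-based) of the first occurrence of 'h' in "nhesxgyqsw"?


Input string: 'nhesxgyqsw'
Target: 'h'
Scanning left to right: s[0]='n', s[1]='h'
First match at index: 1


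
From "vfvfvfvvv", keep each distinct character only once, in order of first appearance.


Input: 'vfvfvfvvv'
Operation: keep first occurrence of each character
Scan: s[0]='v' new -> keep; s[1]='f' new -> keep; s[2]='v' seen -> skip; s[3]='f' seen -> skip; s[4]='v' seen -> skip; s[5]='f' seen -> skip; s[6]='v' seen -> skip; s[7]='v' seen -> skip; s[8]='v' seen -> skip
Result: vf


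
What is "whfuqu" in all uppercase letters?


Input string: 'whfuqu'
Operation: convert each letter to uppercase
Mapping: 'w'->'W', 'h'->'H', 'f'->'F', 'u'->'U', 'q'->'Q', 'u'->'U'
Result: WHFUQU


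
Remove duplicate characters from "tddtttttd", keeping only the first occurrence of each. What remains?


Input: 'tddtttttd'
Operation: keep first occurrence of each character
Scan: s[0]='t' new -> keep; s[1]='d' new -> keep; s[2]='d' seen -> skip; s[3]='t' seen -> skip; s[4]='t' seen -> skip; s[5]='t' seen -> skip; s[6]='t' seen -> skip; s[7]='t' seen -> skip; s[8]='d' seen -> skip
Result: td


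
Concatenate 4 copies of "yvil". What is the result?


Input string: 'yvil'
Operation: repeat 4 times
Concatenation: 'yvil' + 'yvil' + 'yvil' + 'yvil'
Result: yvilyvilyvilyvil


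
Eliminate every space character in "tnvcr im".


Input string: 'tnvcr im'
Operation: remove all spaces
Words: 'tnvcr', 'im'
Join without spaces: tnvcrim


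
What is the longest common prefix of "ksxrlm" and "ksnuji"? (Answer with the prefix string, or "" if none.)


String 1: 'ksxrlm'
String 2: 'ksnuji'
Compare position by position:
pos 0: 'k' vs 'k' match
pos 1: 's' vs 's' match
pos 2: 'x' vs 'n' differ -> stop
Longest common prefix: "ks" (length 2)


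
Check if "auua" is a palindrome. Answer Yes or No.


Input string: 'auua'
Reversed: 'auua'
Compare pairs: s[0]='a' vs s[3]='a' (match), s[1]='u' vs s[2]='u' (match)
Palindrome: Yes


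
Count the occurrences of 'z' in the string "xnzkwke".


Input string: 'xnzkwke'
Target character: 'z'
Scan each position: s[2]='z'
Matches found at indices: 2
Total: 1


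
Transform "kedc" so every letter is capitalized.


Input string: 'kedc'
Operation: convert each letter to uppercase
Mapping: 'k'->'K', 'e'->'E', 'd'->'D', 'c'->'C'
Result: KEDC


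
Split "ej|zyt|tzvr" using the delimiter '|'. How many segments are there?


Input string: 'ej|zyt|tzvr'
Delimiter: '|'
Split result: 'ej', 'zyt', 'tzvr'
Number of parts: 3


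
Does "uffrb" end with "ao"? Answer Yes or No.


Input string: 'uffrb'
Suffix to check: 'ao'
Last 2 characters of input: 'rb'
Match: False
Result: No


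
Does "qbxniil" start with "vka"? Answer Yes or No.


Input string: 'qbxniil'
Prefix to check: 'vka'
First 3 characters of input: 'qbx'
Match: False
Result: No


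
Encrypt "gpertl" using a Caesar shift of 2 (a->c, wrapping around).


Input: 'gpertl', shift = 2
Operation: for each letter, (position + 2) mod 26
Mapping: 'g'(6+2=8)->'i', 'p'(15+2=17)->'r', 'e'(4+2=6)->'g', 'r'(17+2=19)->'t', 't'(19+2=21)->'v', 'l'(11+2=13)->'n'
Result: irgtvn


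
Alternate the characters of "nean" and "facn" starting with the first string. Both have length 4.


String 1: 'nean'
String 2: 'facn'
Operation: alternate characters
Pairs: 'n'+'f', 'e'+'a', 'a'+'c', 'n'+'n'
Result: nfeaacnn


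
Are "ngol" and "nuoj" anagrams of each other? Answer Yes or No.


String 1: 'ngol' -> sorted: 'glno'
String 2: 'nuoj' -> sorted: 'jnou'
Compare sorted forms: 'glno' != 'jnou'
Anagram: No


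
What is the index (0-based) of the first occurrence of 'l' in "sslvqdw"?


Input string: 'sslvqdw'
Target: 'l'
Scanning left to right: s[0]='s', s[1]='s', s[2]='l'
First match at index: 2


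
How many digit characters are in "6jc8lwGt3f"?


Input string: '6jc8lwGt3f'
Operation: count digit characters (0-9)
Scan: '6'(digit), 'j', 'c', '8'(digit), 'l', 'w', 'G', 't', '3'(digit), 'f'
Digits found: 3
Result: 3


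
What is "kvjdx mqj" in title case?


Input string: 'kvjdx mqj'
Operation: capitalize first letter of each word
Word transformations: 'kvjdx'->'Kvjdx', 'mqj'->'Mqj'
Result: Kvjdx Mqj


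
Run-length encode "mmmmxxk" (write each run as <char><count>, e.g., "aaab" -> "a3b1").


Input: 'mmmmxxk'
Operation: identify consecutive runs
Runs: 'mmmm' -> m4, 'xx' -> x2, 'k' -> k1
Encoded: m4x2k1


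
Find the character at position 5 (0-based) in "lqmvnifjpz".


Input string: 'lqmvnifjpz'
Operation: get character at index 5
Index mapping: s[0]='l', s[1]='q', s[2]='m', s[3]='v', s[4]='n', s[5]='i'
Result: 'i'


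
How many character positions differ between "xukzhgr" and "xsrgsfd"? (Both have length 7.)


String 1: 'xukzhgr'
String 2: 'xsrgsfd'
Compare each position: pos 0: 'x'=='x', pos 1: 'u'!='s', pos 2: 'k'!='r', pos 3: 'z'!='g', pos 4: 'h'!='s', pos 5: 'g'!='f', pos 6: 'r'!='d'
Differing positions: 6
Hamming distance: 6


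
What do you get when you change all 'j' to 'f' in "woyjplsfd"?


Input string: 'woyjplsfd'
Operation: replace 'j' with 'f'
Positions of 'j': 3
After replacement: woyfplsfd


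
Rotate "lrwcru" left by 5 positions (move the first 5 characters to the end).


Input: 'lrwcru', shift = 5
Operation: split at index 5 and swap parts
Front part s[0:5] = 'lrwcr'
Back part s[5:] = 'u'
Rotated = back + front = 'u' + 'lrwcr'
Result: ulrwcr


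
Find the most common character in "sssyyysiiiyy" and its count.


Input: 'sssyyysiiiyy'
Operation: tally each character
Counts: 'i':3, 's':4, 'y':5
Maximum: 'y' appears 5 times


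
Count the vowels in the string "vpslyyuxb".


Input string: 'vpslyyuxb'
Operation: count vowels (a, e, i, o, u)
Scan: s[0]='v', s[1]='p', s[2]='s', s[3]='l', s[4]='y', s[5]='y', s[6]='u' (vowel), s[7]='x', s[8]='b'
Vowels found: 1
Result: 1


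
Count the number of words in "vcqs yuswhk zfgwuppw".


Input string: 'vcqs yuswhk zfgwuppw'
Operation: split by spaces
Words found: 'vcqs', 'yuswhk', 'zfgwuppw'
Word count: 3


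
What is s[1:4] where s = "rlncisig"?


Input string: 'rlncisig'
Operation: slice [1:4]
Extract characters: s[1]='l', s[2]='n', s[3]='c'
Result: lnc


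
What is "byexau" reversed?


Input string: 'byexau'
Operation: reverse character order
Original order: 'b' -> 'y' -> 'e' -> 'x' -> 'a' -> 'u'
Reversed order: 'u' -> 'a' -> 'x' -> 'e' -> 'y' -> 'b'
Result: uaxeyb


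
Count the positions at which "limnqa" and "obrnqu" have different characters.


String 1: 'limnqa'
String 2: 'obrnqu'
Compare each position: pos 0: 'l'!='o', pos 1: 'i'!='b', pos 2: 'm'!='r', pos 3: 'n'=='n', pos 4: 'q'=='q', pos 5: 'a'!='u'
Differing positions: 4
Hamming distance: 4


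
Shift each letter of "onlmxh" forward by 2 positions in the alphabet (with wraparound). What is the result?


Input: 'onlmxh', shift = 2
Operation: for each letter, (position + 2) mod 26
Mapping: 'o'(14+2=16)->'q', 'n'(13+2=15)->'p', 'l'(11+2=13)->'n', 'm'(12+2=14)->'o', 'x'(23+2=25)->'z', 'h'(7+2=9)->'j'
Result: qpnozj


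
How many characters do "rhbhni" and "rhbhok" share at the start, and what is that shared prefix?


String 1: 'rhbhni'
String 2: 'rhbhok'
Compare position by position:
pos 0: 'r' vs 'r' match
pos 1: 'h' vs 'h' match
pos 2: 'b' vs 'b' match
pos 3: 'h' vs 'h' match
pos 4: 'n' vs 'o' differ -> stop
Longest common prefix: "rhbh" (length 4)


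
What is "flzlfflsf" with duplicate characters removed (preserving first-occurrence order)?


Input: 'flzlfflsf'
Operation: keep first occurrence of each character
Scan: s[0]='f' new -> keep; s[1]='l' new -> keep; s[2]='z' new -> keep; s[3]='l' seen -> skip; s[4]='f' seen -> skip; s[5]='f' seen -> skip; s[6]='l' seen -> skip; s[7]='s' new -> keep; s[8]='f' seen -> skip
Result: flzs


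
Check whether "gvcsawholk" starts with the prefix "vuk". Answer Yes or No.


Input string: 'gvcsawholk'
Prefix to check: 'vuk'
First 3 characters of input: 'gvc'
Match: False
Result: No


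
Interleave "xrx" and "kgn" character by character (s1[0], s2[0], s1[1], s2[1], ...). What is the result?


String 1: 'xrx'
String 2: 'kgn'
Operation: alternate characters
Pairs: 'x'+'k', 'r'+'g', 'x'+'n'
Result: xkrgxn


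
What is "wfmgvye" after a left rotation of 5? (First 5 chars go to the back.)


Input: 'wfmgvye', shift = 5
Operation: split at index 5 and swap parts
Front part s[0:5] = 'wfmgv'
Back part s[5:] = 'ye'
Rotated = back + front = 'ye' + 'wfmgv'
Result: yewfmgv


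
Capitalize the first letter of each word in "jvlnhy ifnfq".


Input string: 'jvlnhy ifnfq'
Operation: capitalize first letter of each word
Word transformations: 'jvlnhy'->'Jvlnhy', 'ifnfq'->'Ifnfq'
Result: Jvlnhy Ifnfq
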